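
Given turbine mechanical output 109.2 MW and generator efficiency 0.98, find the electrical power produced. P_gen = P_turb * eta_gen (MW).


P_gen = 109.2 * 0.98 = 107.0160 MW


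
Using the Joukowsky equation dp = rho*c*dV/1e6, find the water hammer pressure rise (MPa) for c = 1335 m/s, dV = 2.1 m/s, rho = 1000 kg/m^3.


dp = 1000 * 1335 * 2.1 / 1e6 = 2.8035 MPa


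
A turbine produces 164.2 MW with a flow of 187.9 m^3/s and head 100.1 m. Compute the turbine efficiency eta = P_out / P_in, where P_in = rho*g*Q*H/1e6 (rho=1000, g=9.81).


P_in = 1000 * 9.81 * 187.9 * 100.1 / 1e6 = 184.5142 MW
eta = 164.2 / 184.5142 = 0.8899


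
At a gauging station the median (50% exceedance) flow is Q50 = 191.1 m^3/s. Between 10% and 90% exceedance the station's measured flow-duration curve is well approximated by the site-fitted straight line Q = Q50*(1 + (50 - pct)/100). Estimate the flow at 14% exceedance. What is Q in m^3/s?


Q = 191.1 * (1 + (50 - 14)/100) = 259.8960 m^3/s


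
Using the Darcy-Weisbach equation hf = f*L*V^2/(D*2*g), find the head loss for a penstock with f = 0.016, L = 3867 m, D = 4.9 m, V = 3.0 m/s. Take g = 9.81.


hf = 0.016 * 3867 * 3.0^2 / (4.9 * 2 * 9.81) = 5.7922 m


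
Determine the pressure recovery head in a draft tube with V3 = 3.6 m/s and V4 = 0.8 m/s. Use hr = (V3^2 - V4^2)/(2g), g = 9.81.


hr = (3.6^2 - 0.8^2) / (2*9.81) = 0.6279 m


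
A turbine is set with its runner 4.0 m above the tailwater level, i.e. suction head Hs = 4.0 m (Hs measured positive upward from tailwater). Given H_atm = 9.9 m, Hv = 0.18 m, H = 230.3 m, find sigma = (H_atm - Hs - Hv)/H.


sigma = (9.9 - 4.0 - 0.18) / 230.3 = 0.0248


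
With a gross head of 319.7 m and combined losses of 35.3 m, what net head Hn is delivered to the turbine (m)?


Hn = 319.7 - 35.3 = 284.4000 m


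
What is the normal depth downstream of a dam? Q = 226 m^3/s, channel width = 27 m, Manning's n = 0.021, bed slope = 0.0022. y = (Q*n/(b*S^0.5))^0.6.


y = (226 * 0.021 / (27 * 0.0022^0.5))^0.6 = 2.2093 m


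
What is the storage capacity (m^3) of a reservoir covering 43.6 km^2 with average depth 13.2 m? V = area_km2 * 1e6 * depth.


V = 43.6 * 1e6 * 13.2 = 5.7552e+08 m^3


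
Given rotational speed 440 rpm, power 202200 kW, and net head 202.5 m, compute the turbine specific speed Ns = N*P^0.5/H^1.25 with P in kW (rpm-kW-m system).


Ns = 440 * 202200^0.5 / 202.5^1.25 = 259.0073


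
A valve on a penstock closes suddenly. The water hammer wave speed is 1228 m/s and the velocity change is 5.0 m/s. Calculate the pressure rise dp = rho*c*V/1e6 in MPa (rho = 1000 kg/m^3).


dp = 1000 * 1228 * 5.0 / 1e6 = 6.1400 MPa


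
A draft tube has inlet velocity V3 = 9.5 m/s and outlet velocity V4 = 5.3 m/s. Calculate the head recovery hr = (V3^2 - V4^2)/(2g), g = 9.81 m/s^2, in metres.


hr = (9.5^2 - 5.3^2) / (2*9.81) = 3.1682 m


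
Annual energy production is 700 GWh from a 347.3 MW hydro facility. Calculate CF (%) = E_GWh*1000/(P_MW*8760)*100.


CF = 700 * 1000 / (347.3 * 8760) * 100 = 23.0085 %


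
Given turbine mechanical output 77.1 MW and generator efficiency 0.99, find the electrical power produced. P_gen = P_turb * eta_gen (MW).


P_gen = 77.1 * 0.99 = 76.3290 MW


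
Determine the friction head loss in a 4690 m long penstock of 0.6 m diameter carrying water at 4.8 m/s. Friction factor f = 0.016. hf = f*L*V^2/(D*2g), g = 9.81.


hf = 0.016 * 4690 * 4.8^2 / (0.6 * 2 * 9.81) = 146.8673 m


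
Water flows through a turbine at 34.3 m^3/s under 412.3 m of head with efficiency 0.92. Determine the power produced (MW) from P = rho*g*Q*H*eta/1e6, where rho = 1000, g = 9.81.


P = 1000 * 9.81 * 34.3 * 412.3 * 0.92 / 1e6 = 127.6334 MW


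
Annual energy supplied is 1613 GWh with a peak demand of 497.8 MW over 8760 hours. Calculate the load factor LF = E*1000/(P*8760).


LF = 1613 * 1000 / (497.8 * 8760) = 0.3699


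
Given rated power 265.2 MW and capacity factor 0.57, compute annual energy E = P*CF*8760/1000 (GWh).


E = 265.2 * 0.57 * 8760 / 1000 = 1324.1966 GWh


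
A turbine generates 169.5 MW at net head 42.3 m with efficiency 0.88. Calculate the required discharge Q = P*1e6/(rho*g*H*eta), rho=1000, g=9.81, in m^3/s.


Q = 169.5 * 1e6 / (1000 * 9.81 * 42.3 * 0.88) = 464.1706 m^3/s


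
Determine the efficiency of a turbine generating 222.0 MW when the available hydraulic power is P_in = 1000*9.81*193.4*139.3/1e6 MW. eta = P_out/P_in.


P_in = 1000 * 9.81 * 193.4 * 139.3 / 1e6 = 264.2875 MW
eta = 222.0 / 264.2875 = 0.8400


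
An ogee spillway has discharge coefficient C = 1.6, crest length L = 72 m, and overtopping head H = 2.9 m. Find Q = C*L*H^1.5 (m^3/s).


Q = 1.6 * 72 * 2.9^1.5 = 568.9177 m^3/s


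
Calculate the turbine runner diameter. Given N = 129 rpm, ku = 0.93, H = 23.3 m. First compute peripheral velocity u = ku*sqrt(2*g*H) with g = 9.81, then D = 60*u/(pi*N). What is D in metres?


u = 0.93 * sqrt(2*9.81*23.3) = 19.8843 m/s
D = 60 * 19.8843 / (pi * 129) = 2.9439 m


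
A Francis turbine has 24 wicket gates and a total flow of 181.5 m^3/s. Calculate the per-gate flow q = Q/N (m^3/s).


q = 181.5 / 24 = 7.5625 m^3/s


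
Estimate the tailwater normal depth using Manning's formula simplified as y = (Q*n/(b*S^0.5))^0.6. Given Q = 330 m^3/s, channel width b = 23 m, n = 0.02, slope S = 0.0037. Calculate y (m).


y = (330 * 0.02 / (23 * 0.0037^0.5))^0.6 = 2.5365 m


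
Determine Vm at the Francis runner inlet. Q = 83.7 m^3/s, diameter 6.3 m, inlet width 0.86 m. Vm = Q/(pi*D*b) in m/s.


Vm = 83.7 / (pi * 6.3 * 0.86) = 4.9174 m/s


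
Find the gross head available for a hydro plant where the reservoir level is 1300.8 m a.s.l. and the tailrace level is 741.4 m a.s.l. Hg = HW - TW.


Hg = 1300.8 - 741.4 = 559.4000 m


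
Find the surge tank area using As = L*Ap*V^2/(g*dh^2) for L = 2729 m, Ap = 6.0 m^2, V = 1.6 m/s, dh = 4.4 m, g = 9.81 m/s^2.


As = 2729 * 6.0 * 1.6^2 / (9.81 * 4.4^2) = 220.7092 m^2


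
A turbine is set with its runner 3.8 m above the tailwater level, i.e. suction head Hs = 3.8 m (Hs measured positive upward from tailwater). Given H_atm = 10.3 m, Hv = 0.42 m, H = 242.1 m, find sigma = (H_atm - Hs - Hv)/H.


sigma = (10.3 - 3.8 - 0.42) / 242.1 = 0.0251


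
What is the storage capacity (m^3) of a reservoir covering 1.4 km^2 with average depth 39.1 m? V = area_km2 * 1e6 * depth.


V = 1.4 * 1e6 * 39.1 = 5.4740e+07 m^3


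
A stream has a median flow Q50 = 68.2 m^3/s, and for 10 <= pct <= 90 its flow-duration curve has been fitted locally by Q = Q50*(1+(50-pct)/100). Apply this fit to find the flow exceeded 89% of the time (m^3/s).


Q = 68.2 * (1 + (50 - 89)/100) = 41.6020 m^3/s


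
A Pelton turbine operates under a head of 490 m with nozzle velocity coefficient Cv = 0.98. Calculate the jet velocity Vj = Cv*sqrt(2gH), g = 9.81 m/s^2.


Vj = 0.98 * sqrt(2*9.81*490) = 96.0890 m/s


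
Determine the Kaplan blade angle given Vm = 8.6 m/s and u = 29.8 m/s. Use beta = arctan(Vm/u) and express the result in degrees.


beta = arctan(8.6 / 29.8) = 16.0976 degrees


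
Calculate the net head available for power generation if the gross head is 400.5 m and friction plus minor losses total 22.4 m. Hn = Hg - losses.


Hn = 400.5 - 22.4 = 378.1000 m


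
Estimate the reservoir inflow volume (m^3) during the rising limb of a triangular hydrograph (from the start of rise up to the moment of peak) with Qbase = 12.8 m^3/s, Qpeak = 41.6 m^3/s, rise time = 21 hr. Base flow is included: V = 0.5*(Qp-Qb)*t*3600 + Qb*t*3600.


V = 0.5*(41.6 - 12.8)*21*3600 + 12.8*21*3600 = 2.0563e+06 m^3


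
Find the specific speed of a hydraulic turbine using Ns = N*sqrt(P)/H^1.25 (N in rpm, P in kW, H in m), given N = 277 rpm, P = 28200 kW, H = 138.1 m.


Ns = 277 * 28200^0.5 / 138.1^1.25 = 98.2567


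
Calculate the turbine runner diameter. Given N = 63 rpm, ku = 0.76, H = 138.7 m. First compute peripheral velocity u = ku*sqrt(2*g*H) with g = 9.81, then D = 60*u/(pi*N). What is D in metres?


u = 0.76 * sqrt(2*9.81*138.7) = 39.6462 m/s
D = 60 * 39.6462 / (pi * 63) = 12.0188 m


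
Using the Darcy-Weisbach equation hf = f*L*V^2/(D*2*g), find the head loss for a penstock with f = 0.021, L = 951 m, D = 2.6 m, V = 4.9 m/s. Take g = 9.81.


hf = 0.021 * 951 * 4.9^2 / (2.6 * 2 * 9.81) = 9.3998 m


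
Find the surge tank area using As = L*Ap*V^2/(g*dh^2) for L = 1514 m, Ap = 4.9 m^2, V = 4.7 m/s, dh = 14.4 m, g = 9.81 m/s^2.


As = 1514 * 4.9 * 4.7^2 / (9.81 * 14.4^2) = 80.5608 m^2


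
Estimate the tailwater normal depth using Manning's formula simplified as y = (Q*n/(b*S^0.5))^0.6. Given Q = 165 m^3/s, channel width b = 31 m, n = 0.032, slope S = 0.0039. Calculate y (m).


y = (165 * 0.032 / (31 * 0.0039^0.5))^0.6 = 1.8258 m


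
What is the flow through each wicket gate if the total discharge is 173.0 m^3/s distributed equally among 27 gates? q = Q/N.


q = 173.0 / 27 = 6.4074 m^3/s


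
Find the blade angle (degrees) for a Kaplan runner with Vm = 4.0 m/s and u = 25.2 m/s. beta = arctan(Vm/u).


beta = arctan(4.0 / 25.2) = 9.0193 degrees


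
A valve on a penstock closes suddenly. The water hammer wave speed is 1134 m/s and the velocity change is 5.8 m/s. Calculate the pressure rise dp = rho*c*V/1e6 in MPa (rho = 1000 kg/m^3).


dp = 1000 * 1134 * 5.8 / 1e6 = 6.5772 MPa


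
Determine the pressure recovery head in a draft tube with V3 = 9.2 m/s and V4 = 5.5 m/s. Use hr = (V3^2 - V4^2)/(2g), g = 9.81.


hr = (9.2^2 - 5.5^2) / (2*9.81) = 2.7722 m


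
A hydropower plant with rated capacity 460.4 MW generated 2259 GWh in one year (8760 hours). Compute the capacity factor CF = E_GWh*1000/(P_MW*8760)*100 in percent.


CF = 2259 * 1000 / (460.4 * 8760) * 100 = 56.0114 %


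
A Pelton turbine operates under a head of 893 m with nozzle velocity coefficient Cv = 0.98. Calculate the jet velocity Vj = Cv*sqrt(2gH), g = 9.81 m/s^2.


Vj = 0.98 * sqrt(2*9.81*893) = 129.7183 m/s


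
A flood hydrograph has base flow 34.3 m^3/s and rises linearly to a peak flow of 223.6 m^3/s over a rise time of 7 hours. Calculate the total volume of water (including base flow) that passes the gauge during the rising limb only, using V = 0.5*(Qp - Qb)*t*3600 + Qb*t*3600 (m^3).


V = 0.5*(223.6 - 34.3)*7*3600 + 34.3*7*3600 = 3.2495e+06 m^3


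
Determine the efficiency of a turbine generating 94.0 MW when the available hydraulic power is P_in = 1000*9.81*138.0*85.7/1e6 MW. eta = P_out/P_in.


P_in = 1000 * 9.81 * 138.0 * 85.7 / 1e6 = 116.0189 MW
eta = 94.0 / 116.0189 = 0.8102


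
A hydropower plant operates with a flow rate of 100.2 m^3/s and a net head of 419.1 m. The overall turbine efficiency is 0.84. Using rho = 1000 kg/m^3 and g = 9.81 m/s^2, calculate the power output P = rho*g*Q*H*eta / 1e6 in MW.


P = 1000 * 9.81 * 100.2 * 419.1 * 0.84 / 1e6 = 346.0459 MW


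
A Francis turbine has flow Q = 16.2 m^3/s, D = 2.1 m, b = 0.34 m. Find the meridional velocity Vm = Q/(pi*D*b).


Vm = 16.2 / (pi * 2.1 * 0.34) = 7.2222 m/s


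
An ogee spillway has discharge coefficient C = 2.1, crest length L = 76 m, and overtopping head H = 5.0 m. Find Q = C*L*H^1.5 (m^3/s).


Q = 2.1 * 76 * 5.0^1.5 = 1784.3822 m^3/s


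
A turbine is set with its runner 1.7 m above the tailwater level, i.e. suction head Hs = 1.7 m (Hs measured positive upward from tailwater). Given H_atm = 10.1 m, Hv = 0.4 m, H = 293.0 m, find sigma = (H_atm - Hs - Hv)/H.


sigma = (10.1 - 1.7 - 0.4) / 293.0 = 0.0273


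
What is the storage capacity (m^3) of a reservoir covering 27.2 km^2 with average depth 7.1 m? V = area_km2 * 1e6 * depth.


V = 27.2 * 1e6 * 7.1 = 1.9312e+08 m^3


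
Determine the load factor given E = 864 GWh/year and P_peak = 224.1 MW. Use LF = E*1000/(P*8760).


LF = 864 * 1000 / (224.1 * 8760) = 0.4401


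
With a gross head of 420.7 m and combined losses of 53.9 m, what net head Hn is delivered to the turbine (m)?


Hn = 420.7 - 53.9 = 366.8000 m


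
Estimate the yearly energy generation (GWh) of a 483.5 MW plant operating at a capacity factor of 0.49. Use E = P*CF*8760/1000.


E = 483.5 * 0.49 * 8760 / 1000 = 2075.3754 GWh


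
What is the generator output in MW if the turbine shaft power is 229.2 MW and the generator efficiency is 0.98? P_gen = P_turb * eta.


P_gen = 229.2 * 0.98 = 224.6160 MW


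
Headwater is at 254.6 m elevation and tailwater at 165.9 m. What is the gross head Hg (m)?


Hg = 254.6 - 165.9 = 88.7000 m


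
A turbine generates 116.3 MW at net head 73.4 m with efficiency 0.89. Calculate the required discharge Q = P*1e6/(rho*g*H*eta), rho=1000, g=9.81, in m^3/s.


Q = 116.3 * 1e6 / (1000 * 9.81 * 73.4 * 0.89) = 181.4783 m^3/s


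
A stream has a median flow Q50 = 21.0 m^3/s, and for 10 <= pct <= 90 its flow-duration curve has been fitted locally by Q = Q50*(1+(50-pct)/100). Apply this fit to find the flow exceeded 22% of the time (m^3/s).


Q = 21.0 * (1 + (50 - 22)/100) = 26.8800 m^3/s


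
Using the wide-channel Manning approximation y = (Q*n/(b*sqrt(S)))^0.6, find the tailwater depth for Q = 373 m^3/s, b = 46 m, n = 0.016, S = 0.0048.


y = (373 * 0.016 / (46 * 0.0048^0.5))^0.6 = 1.4570 m


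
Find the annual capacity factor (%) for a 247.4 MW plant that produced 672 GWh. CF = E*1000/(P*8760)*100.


CF = 672 * 1000 / (247.4 * 8760) * 100 = 31.0074 %


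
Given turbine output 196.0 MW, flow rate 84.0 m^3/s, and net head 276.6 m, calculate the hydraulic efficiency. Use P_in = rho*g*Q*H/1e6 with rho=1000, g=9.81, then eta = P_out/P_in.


P_in = 1000 * 9.81 * 84.0 * 276.6 / 1e6 = 227.9295 MW
eta = 196.0 / 227.9295 = 0.8599


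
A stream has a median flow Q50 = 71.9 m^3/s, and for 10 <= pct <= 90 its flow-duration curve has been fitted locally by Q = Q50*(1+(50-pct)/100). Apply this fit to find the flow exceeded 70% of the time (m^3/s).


Q = 71.9 * (1 + (50 - 70)/100) = 57.5200 m^3/s


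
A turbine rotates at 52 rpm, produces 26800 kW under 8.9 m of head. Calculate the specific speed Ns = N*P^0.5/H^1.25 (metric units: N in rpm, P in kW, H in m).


Ns = 52 * 26800^0.5 / 8.9^1.25 = 553.7749


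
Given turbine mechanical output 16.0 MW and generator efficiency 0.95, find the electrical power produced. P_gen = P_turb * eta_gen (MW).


P_gen = 16.0 * 0.95 = 15.2000 MW


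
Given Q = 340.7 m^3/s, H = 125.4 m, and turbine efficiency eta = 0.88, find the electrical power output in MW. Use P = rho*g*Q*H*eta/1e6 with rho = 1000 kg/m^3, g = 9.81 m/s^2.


P = 1000 * 9.81 * 340.7 * 125.4 * 0.88 / 1e6 = 368.8258 MW


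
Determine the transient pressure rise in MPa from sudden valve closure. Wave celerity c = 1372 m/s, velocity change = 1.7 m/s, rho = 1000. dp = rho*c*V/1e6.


dp = 1000 * 1372 * 1.7 / 1e6 = 2.3324 MPa


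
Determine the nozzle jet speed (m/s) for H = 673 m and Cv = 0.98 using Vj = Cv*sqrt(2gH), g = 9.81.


Vj = 0.98 * sqrt(2*9.81*673) = 112.6116 m/s


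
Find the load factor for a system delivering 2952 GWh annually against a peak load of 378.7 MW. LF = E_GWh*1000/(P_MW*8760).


LF = 2952 * 1000 / (378.7 * 8760) = 0.8899


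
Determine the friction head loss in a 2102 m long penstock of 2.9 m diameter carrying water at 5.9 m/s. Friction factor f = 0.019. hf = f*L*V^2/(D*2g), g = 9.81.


hf = 0.019 * 2102 * 5.9^2 / (2.9 * 2 * 9.81) = 24.4339 m


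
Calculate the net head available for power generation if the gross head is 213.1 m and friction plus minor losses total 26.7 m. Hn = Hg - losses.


Hn = 213.1 - 26.7 = 186.4000 m


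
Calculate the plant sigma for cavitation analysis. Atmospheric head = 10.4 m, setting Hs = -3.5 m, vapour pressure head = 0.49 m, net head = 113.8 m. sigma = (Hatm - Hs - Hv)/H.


sigma = (10.4 - (-3.5) - 0.49) / 113.8 = 0.1178


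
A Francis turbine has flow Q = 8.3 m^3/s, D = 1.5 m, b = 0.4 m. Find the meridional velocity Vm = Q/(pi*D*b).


Vm = 8.3 / (pi * 1.5 * 0.4) = 4.4033 m/s


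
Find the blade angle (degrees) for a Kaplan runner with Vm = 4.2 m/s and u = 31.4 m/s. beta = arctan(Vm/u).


beta = arctan(4.2 / 31.4) = 7.6185 degrees


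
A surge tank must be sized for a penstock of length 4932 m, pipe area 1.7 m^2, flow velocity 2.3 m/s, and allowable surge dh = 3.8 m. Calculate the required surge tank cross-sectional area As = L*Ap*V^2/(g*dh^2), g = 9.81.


As = 4932 * 1.7 * 2.3^2 / (9.81 * 3.8^2) = 313.1061 m^2


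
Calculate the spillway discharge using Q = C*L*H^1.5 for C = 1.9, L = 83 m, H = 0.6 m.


Q = 1.9 * 83 * 0.6^1.5 = 73.2923 m^3/s


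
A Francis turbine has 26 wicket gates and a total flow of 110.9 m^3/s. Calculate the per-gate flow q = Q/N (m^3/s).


q = 110.9 / 26 = 4.2654 m^3/s


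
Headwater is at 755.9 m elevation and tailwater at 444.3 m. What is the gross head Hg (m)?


Hg = 755.9 - 444.3 = 311.6000 m


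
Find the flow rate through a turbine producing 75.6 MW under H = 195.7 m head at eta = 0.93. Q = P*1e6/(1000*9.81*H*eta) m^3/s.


Q = 75.6 * 1e6 / (1000 * 9.81 * 195.7 * 0.93) = 42.3427 m^3/s


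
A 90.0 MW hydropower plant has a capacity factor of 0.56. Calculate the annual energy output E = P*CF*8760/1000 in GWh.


E = 90.0 * 0.56 * 8760 / 1000 = 441.5040 GWh


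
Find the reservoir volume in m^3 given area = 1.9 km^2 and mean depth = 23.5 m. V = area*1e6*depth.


V = 1.9 * 1e6 * 23.5 = 4.4650e+07 m^3


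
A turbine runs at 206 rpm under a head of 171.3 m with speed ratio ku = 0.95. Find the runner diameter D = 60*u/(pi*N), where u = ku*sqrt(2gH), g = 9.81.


u = 0.95 * sqrt(2*9.81*171.3) = 55.0747 m/s
D = 60 * 55.0747 / (pi * 206) = 5.1061 m


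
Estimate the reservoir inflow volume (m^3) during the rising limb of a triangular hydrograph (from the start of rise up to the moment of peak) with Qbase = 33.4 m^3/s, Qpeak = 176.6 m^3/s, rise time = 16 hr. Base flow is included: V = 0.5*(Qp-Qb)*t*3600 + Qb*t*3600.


V = 0.5*(176.6 - 33.4)*16*3600 + 33.4*16*3600 = 6.0480e+06 m^3


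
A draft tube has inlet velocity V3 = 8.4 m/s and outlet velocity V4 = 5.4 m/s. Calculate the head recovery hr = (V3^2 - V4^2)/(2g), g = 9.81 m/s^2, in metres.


hr = (8.4^2 - 5.4^2) / (2*9.81) = 2.1101 m


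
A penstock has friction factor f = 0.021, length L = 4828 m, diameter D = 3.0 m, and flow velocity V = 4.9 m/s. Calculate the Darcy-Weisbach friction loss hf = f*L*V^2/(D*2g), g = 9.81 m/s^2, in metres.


hf = 0.021 * 4828 * 4.9^2 / (3.0 * 2 * 9.81) = 41.3579 m


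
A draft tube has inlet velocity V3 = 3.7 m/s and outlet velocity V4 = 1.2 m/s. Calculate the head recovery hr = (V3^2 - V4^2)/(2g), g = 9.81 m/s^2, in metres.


hr = (3.7^2 - 1.2^2) / (2*9.81) = 0.6244 m


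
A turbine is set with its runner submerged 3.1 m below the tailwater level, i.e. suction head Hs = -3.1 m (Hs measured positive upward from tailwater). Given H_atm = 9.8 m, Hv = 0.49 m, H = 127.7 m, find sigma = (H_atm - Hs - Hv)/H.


sigma = (9.8 - (-3.1) - 0.49) / 127.7 = 0.0972


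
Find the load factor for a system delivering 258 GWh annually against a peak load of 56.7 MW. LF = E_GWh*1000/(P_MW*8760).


LF = 258 * 1000 / (56.7 * 8760) = 0.5194


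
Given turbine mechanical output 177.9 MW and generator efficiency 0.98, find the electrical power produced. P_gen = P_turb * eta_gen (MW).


P_gen = 177.9 * 0.98 = 174.3420 MW


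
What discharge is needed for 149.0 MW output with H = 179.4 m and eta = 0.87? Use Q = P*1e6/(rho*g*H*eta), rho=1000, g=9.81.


Q = 149.0 * 1e6 / (1000 * 9.81 * 179.4 * 0.87) = 97.3141 m^3/s


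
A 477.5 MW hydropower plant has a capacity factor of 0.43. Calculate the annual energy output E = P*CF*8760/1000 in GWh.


E = 477.5 * 0.43 * 8760 / 1000 = 1798.6470 GWh


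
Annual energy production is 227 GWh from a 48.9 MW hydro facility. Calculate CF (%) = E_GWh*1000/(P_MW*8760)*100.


CF = 227 * 1000 / (48.9 * 8760) * 100 = 52.9923 %


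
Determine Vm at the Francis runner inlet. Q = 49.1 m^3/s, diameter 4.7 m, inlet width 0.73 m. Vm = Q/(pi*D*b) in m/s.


Vm = 49.1 / (pi * 4.7 * 0.73) = 4.5552 m/s


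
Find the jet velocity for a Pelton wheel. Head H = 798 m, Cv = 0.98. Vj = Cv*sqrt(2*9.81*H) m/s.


Vj = 0.98 * sqrt(2*9.81*798) = 122.6244 m/s


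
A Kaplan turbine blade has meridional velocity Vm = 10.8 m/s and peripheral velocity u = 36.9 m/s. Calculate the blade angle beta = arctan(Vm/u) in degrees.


beta = arctan(10.8 / 36.9) = 16.3139 degrees


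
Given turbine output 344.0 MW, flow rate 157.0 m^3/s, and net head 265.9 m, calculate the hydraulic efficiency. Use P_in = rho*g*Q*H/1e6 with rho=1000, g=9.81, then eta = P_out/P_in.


P_in = 1000 * 9.81 * 157.0 * 265.9 / 1e6 = 409.5312 MW
eta = 344.0 / 409.5312 = 0.8400


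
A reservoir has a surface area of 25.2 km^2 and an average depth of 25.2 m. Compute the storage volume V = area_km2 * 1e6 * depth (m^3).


V = 25.2 * 1e6 * 25.2 = 6.3504e+08 m^3


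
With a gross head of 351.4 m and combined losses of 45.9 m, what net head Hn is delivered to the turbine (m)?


Hn = 351.4 - 45.9 = 305.5000 m


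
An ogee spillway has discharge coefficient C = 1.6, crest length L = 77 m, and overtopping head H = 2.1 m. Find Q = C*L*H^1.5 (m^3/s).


Q = 1.6 * 77 * 2.1^1.5 = 374.9209 m^3/s


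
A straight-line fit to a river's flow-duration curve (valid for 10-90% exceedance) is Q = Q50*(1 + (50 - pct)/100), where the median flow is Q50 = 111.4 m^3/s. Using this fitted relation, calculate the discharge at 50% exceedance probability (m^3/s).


Q = 111.4 * (1 + (50 - 50)/100) = 111.4000 m^3/s


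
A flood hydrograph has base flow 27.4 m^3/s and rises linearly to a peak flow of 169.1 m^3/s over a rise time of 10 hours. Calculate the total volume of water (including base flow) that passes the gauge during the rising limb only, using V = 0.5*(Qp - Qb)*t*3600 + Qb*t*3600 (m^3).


V = 0.5*(169.1 - 27.4)*10*3600 + 27.4*10*3600 = 3.5370e+06 m^3


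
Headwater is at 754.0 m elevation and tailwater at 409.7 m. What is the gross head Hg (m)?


Hg = 754.0 - 409.7 = 344.3000 m


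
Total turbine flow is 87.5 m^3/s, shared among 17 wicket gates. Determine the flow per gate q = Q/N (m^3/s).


q = 87.5 / 17 = 5.1471 m^3/s


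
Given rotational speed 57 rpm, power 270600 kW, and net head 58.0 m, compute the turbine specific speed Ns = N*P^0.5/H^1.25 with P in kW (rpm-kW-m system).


Ns = 57 * 270600^0.5 / 58.0^1.25 = 185.2481


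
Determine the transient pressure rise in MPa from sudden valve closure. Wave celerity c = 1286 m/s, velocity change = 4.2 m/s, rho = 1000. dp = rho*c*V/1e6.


dp = 1000 * 1286 * 4.2 / 1e6 = 5.4012 MPa


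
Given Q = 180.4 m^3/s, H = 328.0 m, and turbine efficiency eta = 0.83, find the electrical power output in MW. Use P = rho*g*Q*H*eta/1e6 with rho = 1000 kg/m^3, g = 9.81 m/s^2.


P = 1000 * 9.81 * 180.4 * 328.0 * 0.83 / 1e6 = 481.7897 MW


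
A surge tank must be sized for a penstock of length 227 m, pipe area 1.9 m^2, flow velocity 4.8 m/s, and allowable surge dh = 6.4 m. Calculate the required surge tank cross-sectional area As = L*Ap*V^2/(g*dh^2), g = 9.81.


As = 227 * 1.9 * 4.8^2 / (9.81 * 6.4^2) = 24.7305 m^2


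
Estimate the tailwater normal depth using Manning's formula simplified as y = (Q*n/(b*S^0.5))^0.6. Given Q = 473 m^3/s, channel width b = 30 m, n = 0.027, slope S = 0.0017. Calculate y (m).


y = (473 * 0.027 / (30 * 0.0017^0.5))^0.6 = 4.0581 m


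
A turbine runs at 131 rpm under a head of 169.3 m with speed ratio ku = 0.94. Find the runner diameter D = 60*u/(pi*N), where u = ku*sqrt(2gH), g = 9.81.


u = 0.94 * sqrt(2*9.81*169.3) = 54.1759 m/s
D = 60 * 54.1759 / (pi * 131) = 7.8983 m


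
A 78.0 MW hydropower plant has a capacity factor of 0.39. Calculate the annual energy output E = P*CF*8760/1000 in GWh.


E = 78.0 * 0.39 * 8760 / 1000 = 266.4792 GWh


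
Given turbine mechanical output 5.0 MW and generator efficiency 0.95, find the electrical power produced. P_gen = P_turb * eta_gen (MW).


P_gen = 5.0 * 0.95 = 4.7500 MW


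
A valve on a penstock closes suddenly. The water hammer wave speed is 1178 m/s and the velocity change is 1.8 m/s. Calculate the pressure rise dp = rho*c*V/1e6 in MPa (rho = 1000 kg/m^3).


dp = 1000 * 1178 * 1.8 / 1e6 = 2.1204 MPa


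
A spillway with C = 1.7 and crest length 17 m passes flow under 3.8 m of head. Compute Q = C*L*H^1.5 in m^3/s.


Q = 1.7 * 17 * 3.8^1.5 = 214.0786 m^3/s


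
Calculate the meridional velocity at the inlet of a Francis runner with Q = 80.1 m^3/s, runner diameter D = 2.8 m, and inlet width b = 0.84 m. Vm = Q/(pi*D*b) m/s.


Vm = 80.1 / (pi * 2.8 * 0.84) = 10.8404 m/s


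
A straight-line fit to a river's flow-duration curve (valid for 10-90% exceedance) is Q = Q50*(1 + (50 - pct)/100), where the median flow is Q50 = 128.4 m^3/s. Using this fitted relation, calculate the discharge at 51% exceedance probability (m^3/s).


Q = 128.4 * (1 + (50 - 51)/100) = 127.1160 m^3/s


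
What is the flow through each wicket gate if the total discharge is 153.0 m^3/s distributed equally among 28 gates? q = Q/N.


q = 153.0 / 28 = 5.4643 m^3/s


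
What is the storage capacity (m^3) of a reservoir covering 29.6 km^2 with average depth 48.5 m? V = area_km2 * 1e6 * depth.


V = 29.6 * 1e6 * 48.5 = 1.4356e+09 m^3


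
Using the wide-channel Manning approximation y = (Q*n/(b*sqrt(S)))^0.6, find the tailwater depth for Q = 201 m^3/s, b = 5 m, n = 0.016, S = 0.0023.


y = (201 * 0.016 / (5 * 0.0023^0.5))^0.6 = 4.7478 m


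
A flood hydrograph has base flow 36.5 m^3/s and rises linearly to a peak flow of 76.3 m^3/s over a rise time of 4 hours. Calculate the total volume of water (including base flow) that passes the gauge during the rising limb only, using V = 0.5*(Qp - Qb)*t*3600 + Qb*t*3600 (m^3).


V = 0.5*(76.3 - 36.5)*4*3600 + 36.5*4*3600 = 812160.0000 m^3


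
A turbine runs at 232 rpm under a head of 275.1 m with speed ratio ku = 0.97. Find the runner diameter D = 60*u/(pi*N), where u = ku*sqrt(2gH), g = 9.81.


u = 0.97 * sqrt(2*9.81*275.1) = 71.2634 m/s
D = 60 * 71.2634 / (pi * 232) = 5.8665 m


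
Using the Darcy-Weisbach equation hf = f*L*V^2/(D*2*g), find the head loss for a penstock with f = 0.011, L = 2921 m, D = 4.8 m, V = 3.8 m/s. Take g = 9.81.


hf = 0.011 * 2921 * 3.8^2 / (4.8 * 2 * 9.81) = 4.9266 m


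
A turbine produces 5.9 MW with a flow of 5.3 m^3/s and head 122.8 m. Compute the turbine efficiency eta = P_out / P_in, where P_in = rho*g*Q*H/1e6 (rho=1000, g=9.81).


P_in = 1000 * 9.81 * 5.3 * 122.8 / 1e6 = 6.3847 MW
eta = 5.9 / 6.3847 = 0.9241


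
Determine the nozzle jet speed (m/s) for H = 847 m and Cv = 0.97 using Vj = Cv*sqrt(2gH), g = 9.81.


Vj = 0.97 * sqrt(2*9.81*847) = 125.0440 m/s


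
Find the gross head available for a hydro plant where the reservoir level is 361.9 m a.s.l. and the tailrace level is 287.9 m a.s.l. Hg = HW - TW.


Hg = 361.9 - 287.9 = 74.0000 m


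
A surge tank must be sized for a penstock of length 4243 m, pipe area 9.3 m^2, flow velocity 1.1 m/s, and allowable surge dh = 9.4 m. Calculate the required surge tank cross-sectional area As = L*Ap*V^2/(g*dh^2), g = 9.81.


As = 4243 * 9.3 * 1.1^2 / (9.81 * 9.4^2) = 55.0829 m^2


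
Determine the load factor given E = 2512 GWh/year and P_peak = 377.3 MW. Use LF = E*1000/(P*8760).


LF = 2512 * 1000 / (377.3 * 8760) = 0.7600


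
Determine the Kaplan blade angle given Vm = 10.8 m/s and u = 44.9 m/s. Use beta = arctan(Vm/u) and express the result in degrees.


beta = arctan(10.8 / 44.9) = 13.5247 degrees


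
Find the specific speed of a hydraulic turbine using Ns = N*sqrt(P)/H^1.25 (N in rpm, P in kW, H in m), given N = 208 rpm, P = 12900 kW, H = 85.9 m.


Ns = 208 * 12900^0.5 / 85.9^1.25 = 90.3372


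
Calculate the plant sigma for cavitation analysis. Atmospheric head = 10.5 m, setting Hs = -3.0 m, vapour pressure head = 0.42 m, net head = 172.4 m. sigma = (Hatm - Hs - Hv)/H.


sigma = (10.5 - (-3.0) - 0.42) / 172.4 = 0.0759


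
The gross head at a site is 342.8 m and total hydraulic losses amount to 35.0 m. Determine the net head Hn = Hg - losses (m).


Hn = 342.8 - 35.0 = 307.8000 m


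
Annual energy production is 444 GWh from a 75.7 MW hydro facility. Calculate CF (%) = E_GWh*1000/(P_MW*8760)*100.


CF = 444 * 1000 / (75.7 * 8760) * 100 = 66.9550 %


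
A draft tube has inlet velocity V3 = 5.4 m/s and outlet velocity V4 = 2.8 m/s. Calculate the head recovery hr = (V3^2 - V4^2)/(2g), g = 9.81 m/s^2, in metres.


hr = (5.4^2 - 2.8^2) / (2*9.81) = 1.0866 m


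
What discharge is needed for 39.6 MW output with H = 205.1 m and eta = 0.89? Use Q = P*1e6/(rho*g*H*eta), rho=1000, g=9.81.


Q = 39.6 * 1e6 / (1000 * 9.81 * 205.1 * 0.89) = 22.1142 m^3/s


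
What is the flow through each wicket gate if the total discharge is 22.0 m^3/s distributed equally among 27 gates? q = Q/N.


q = 22.0 / 27 = 0.8148 m^3/s


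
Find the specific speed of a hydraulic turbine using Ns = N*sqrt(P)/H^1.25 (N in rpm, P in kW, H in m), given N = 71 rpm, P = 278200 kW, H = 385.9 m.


Ns = 71 * 278200^0.5 / 385.9^1.25 = 21.8949


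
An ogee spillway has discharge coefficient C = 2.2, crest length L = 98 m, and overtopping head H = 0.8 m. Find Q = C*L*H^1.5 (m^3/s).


Q = 2.2 * 98 * 0.8^1.5 = 154.2708 m^3/s


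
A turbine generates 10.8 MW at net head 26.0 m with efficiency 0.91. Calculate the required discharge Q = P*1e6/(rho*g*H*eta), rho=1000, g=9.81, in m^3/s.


Q = 10.8 * 1e6 / (1000 * 9.81 * 26.0 * 0.91) = 46.5307 m^3/s


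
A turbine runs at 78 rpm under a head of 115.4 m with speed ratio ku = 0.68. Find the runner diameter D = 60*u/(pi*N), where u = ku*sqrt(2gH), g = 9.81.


u = 0.68 * sqrt(2*9.81*115.4) = 32.3565 m/s
D = 60 * 32.3565 / (pi * 78) = 7.9226 m


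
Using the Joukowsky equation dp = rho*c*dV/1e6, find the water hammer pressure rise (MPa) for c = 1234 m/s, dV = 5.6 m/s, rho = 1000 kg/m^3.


dp = 1000 * 1234 * 5.6 / 1e6 = 6.9104 MPa


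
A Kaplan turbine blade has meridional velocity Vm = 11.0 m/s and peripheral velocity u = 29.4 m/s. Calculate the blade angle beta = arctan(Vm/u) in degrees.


beta = arctan(11.0 / 29.4) = 20.5133 degrees


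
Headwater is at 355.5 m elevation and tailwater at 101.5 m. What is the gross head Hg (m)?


Hg = 355.5 - 101.5 = 254.0000 m


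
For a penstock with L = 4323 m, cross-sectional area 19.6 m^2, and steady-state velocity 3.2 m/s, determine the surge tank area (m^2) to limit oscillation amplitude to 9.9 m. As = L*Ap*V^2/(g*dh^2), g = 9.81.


As = 4323 * 19.6 * 3.2^2 / (9.81 * 9.9^2) = 902.4058 m^2


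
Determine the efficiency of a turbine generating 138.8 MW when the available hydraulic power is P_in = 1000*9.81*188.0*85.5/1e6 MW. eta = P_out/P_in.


P_in = 1000 * 9.81 * 188.0 * 85.5 / 1e6 = 157.6859 MW
eta = 138.8 / 157.6859 = 0.8802


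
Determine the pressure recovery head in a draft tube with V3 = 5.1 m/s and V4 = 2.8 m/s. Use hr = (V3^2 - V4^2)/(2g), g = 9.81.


hr = (5.1^2 - 2.8^2) / (2*9.81) = 0.9261 m


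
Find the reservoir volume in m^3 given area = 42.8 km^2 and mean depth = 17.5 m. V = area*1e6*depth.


V = 42.8 * 1e6 * 17.5 = 7.4900e+08 m^3


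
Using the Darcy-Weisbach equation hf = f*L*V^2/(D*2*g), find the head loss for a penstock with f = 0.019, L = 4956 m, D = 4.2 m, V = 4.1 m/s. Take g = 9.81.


hf = 0.019 * 4956 * 4.1^2 / (4.2 * 2 * 9.81) = 19.2090 m


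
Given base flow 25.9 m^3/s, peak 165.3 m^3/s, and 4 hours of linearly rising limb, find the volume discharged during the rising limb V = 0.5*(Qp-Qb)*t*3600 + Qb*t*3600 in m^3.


V = 0.5*(165.3 - 25.9)*4*3600 + 25.9*4*3600 = 1.3766e+06 m^3


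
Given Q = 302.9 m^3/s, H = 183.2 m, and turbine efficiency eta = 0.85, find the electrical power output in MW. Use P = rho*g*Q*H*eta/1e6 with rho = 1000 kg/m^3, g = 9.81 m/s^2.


P = 1000 * 9.81 * 302.9 * 183.2 * 0.85 / 1e6 = 462.7140 MW


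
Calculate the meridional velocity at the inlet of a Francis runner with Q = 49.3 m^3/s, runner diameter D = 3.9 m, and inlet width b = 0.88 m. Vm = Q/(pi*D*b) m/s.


Vm = 49.3 / (pi * 3.9 * 0.88) = 4.5725 m/s


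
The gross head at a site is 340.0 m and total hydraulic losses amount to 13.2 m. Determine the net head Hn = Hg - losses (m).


Hn = 340.0 - 13.2 = 326.8000 m


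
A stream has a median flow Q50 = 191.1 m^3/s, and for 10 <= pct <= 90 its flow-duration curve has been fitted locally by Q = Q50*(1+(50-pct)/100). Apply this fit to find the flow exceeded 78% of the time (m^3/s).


Q = 191.1 * (1 + (50 - 78)/100) = 137.5920 m^3/s


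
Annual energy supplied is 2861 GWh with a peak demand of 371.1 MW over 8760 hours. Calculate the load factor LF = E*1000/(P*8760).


LF = 2861 * 1000 / (371.1 * 8760) = 0.8801


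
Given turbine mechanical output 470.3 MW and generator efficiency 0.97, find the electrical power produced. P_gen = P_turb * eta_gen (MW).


P_gen = 470.3 * 0.97 = 456.1910 MW


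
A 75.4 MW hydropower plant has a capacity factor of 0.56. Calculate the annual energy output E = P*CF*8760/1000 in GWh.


E = 75.4 * 0.56 * 8760 / 1000 = 369.8822 GWh


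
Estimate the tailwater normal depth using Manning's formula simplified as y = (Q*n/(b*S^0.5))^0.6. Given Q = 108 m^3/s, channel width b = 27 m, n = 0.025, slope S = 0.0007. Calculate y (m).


y = (108 * 0.025 / (27 * 0.0007^0.5))^0.6 = 2.2206 m


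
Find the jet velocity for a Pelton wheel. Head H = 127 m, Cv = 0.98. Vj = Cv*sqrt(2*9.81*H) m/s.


Vj = 0.98 * sqrt(2*9.81*127) = 48.9190 m/s


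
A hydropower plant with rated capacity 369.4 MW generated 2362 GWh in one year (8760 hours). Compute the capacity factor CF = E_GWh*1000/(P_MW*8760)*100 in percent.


CF = 2362 * 1000 / (369.4 * 8760) * 100 = 72.9926 %


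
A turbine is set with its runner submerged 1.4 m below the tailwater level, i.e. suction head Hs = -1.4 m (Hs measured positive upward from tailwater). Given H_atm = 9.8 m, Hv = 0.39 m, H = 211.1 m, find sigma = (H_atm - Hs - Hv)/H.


sigma = (9.8 - (-1.4) - 0.39) / 211.1 = 0.0512


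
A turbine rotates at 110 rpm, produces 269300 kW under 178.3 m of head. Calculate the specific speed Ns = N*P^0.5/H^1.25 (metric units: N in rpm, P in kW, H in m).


Ns = 110 * 269300^0.5 / 178.3^1.25 = 87.6136


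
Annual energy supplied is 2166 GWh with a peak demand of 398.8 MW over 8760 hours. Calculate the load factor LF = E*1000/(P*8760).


LF = 2166 * 1000 / (398.8 * 8760) = 0.6200


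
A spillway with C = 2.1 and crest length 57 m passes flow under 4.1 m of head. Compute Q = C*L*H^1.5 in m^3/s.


Q = 2.1 * 57 * 4.1^1.5 = 993.7335 m^3/s


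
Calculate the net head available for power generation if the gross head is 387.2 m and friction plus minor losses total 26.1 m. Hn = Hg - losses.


Hn = 387.2 - 26.1 = 361.1000 m


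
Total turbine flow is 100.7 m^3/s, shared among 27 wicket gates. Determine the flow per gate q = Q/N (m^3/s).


q = 100.7 / 27 = 3.7296 m^3/s


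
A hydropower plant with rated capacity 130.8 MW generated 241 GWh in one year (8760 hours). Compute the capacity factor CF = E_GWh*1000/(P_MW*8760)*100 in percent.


CF = 241 * 1000 / (130.8 * 8760) * 100 = 21.0332 %


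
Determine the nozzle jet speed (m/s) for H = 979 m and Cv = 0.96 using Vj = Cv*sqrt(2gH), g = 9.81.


Vj = 0.96 * sqrt(2*9.81*979) = 133.0491 m/s


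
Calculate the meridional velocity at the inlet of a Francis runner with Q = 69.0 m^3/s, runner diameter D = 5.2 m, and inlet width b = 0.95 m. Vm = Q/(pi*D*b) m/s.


Vm = 69.0 / (pi * 5.2 * 0.95) = 4.4460 m/s


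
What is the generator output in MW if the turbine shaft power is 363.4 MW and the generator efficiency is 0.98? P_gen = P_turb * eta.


P_gen = 363.4 * 0.98 = 356.1320 MW


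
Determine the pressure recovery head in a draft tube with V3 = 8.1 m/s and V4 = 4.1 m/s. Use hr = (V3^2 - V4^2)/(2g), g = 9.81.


hr = (8.1^2 - 4.1^2) / (2*9.81) = 2.4873 m


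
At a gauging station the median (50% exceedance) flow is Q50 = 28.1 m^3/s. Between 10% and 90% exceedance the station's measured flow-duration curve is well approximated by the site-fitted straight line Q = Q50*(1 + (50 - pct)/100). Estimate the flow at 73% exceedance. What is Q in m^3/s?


Q = 28.1 * (1 + (50 - 73)/100) = 21.6370 m^3/s


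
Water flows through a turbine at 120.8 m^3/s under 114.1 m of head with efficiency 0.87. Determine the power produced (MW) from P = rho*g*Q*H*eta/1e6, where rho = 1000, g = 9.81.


P = 1000 * 9.81 * 120.8 * 114.1 * 0.87 / 1e6 = 117.6362 MW


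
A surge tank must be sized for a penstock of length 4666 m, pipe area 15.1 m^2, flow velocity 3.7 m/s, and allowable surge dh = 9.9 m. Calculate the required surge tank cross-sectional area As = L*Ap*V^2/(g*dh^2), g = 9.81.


As = 4666 * 15.1 * 3.7^2 / (9.81 * 9.9^2) = 1003.1959 m^2


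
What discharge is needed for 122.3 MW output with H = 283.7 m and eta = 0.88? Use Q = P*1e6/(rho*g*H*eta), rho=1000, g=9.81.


Q = 122.3 * 1e6 / (1000 * 9.81 * 283.7 * 0.88) = 49.9362 m^3/s


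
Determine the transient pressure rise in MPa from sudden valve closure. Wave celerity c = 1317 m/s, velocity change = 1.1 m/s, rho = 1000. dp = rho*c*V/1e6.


dp = 1000 * 1317 * 1.1 / 1e6 = 1.4487 MPa


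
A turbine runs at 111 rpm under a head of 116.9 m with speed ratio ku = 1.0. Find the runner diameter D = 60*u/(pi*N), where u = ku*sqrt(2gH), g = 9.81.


u = 1.0 * sqrt(2*9.81*116.9) = 47.8913 m/s
D = 60 * 47.8913 / (pi * 111) = 8.2402 m


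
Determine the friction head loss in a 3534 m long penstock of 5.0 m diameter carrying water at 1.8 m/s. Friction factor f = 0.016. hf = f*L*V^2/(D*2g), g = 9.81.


hf = 0.016 * 3534 * 1.8^2 / (5.0 * 2 * 9.81) = 1.8675 m


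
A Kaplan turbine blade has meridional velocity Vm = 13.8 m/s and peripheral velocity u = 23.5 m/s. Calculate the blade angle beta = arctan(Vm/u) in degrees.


beta = arctan(13.8 / 23.5) = 30.4229 degrees


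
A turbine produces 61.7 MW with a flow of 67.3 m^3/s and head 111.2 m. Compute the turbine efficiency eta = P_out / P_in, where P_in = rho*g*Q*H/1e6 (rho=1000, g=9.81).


P_in = 1000 * 9.81 * 67.3 * 111.2 / 1e6 = 73.4157 MW
eta = 61.7 / 73.4157 = 0.8404


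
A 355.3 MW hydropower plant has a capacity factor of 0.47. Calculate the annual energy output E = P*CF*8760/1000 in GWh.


E = 355.3 * 0.47 * 8760 / 1000 = 1462.8412 GWh


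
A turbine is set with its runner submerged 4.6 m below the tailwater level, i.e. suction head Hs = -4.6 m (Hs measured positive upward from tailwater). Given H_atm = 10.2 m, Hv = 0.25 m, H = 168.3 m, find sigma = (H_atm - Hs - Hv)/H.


sigma = (10.2 - (-4.6) - 0.25) / 168.3 = 0.0865


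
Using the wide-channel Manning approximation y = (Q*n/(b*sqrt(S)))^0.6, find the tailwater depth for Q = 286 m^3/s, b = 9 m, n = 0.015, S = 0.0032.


y = (286 * 0.015 / (9 * 0.0032^0.5))^0.6 = 3.5924 m


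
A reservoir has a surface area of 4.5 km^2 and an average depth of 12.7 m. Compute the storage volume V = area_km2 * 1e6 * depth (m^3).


V = 4.5 * 1e6 * 12.7 = 5.7150e+07 m^3


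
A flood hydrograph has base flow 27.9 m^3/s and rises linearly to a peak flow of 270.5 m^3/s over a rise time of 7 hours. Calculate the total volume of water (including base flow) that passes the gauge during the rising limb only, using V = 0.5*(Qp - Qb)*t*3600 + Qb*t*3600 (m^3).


V = 0.5*(270.5 - 27.9)*7*3600 + 27.9*7*3600 = 3.7598e+06 m^3


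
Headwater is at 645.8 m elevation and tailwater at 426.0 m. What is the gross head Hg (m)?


Hg = 645.8 - 426.0 = 219.8000 m
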